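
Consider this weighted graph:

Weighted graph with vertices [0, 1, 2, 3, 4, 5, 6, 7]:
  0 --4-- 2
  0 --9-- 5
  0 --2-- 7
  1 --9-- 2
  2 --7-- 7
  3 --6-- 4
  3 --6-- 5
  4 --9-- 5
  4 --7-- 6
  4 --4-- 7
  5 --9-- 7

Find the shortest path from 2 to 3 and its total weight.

Using Dijkstra's algorithm from vertex 2:
Shortest path: 2 -> 0 -> 7 -> 4 -> 3
Total weight: 4 + 2 + 4 + 6 = 16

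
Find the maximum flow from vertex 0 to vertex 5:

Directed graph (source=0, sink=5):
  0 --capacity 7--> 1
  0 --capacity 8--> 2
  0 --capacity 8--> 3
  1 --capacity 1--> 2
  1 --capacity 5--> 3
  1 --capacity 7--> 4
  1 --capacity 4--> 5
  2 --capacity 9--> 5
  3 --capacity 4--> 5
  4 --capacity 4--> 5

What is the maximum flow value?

Computing max flow:
  Flow on (0->1): 7/7
  Flow on (0->2): 8/8
  Flow on (0->3): 4/8
  Flow on (1->2): 1/1
  Flow on (1->4): 2/7
  Flow on (1->5): 4/4
  Flow on (2->5): 9/9
  Flow on (3->5): 4/4
  Flow on (4->5): 2/4
Maximum flow = 19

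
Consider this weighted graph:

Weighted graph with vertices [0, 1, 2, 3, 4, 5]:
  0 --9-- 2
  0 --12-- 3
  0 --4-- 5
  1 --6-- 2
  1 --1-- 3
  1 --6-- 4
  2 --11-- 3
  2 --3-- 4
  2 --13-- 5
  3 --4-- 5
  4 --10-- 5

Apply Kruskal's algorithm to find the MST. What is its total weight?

Applying Kruskal's algorithm (sort edges by weight, add if no cycle):
  Add (1,3) w=1
  Add (2,4) w=3
  Add (0,5) w=4
  Add (3,5) w=4
  Add (1,4) w=6
  Skip (1,2) w=6 (creates cycle)
  Skip (0,2) w=9 (creates cycle)
  Skip (4,5) w=10 (creates cycle)
  Skip (2,3) w=11 (creates cycle)
  Skip (0,3) w=12 (creates cycle)
  Skip (2,5) w=13 (creates cycle)
MST weight = 18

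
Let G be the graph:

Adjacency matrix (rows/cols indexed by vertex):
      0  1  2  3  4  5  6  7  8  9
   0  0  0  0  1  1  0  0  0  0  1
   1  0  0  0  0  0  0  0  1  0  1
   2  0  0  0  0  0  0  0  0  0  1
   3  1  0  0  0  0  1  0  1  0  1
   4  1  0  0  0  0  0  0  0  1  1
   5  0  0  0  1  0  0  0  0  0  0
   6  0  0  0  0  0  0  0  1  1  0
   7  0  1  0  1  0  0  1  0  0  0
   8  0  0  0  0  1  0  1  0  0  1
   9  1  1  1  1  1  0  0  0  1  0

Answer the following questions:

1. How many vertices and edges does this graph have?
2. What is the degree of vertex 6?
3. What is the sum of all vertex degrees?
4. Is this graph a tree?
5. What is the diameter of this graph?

Count: 10 vertices, 14 edges.
Vertex 6 has neighbors [7, 8], degree = 2.
Handshaking lemma: 2 * 14 = 28.
A tree on 10 vertices has 9 edges. This graph has 14 edges (5 extra). Not a tree.
Diameter (longest shortest path) = 3.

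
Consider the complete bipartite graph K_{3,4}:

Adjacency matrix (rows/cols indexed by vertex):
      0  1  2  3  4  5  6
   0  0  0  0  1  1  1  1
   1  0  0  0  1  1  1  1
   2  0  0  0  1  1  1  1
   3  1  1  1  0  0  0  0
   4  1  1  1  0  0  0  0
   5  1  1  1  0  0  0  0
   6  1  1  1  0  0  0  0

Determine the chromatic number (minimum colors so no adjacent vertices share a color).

K_{3,4} is bipartite: vertices split into two independent sets of size 3 and 4.
Color one set 0, the other 1. No adjacent vertices share a color.
Chromatic number = 2.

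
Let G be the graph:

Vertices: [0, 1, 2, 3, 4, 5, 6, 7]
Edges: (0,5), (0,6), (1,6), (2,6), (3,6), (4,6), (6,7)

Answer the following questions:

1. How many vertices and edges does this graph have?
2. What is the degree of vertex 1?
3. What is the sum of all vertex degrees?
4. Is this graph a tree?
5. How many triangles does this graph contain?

Count: 8 vertices, 7 edges.
Vertex 1 has neighbors [6], degree = 1.
Handshaking lemma: 2 * 7 = 14.
A graph is a tree iff it is connected and has exactly n-1 edges. This graph is connected (all 8 vertices in one component) and has 8-1 = 7 edges. It is a tree.
Number of triangles = 0.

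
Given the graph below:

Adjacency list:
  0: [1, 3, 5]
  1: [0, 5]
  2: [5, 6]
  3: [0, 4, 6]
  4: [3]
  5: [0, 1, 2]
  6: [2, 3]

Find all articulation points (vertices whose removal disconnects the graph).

An articulation point is a vertex whose removal disconnects the graph.
Articulation points: [3]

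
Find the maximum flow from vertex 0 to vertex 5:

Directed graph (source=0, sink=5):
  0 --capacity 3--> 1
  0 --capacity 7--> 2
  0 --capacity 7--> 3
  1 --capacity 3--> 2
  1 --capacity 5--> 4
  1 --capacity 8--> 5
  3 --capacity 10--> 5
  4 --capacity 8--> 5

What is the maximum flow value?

Computing max flow:
  Flow on (0->1): 3/3
  Flow on (0->3): 7/7
  Flow on (1->5): 3/8
  Flow on (3->5): 7/10
Maximum flow = 10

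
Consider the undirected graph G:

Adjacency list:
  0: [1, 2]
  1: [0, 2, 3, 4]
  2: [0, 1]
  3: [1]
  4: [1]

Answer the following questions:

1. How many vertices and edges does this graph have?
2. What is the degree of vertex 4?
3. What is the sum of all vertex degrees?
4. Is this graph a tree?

Count: 5 vertices, 5 edges.
Vertex 4 has neighbors [1], degree = 1.
Handshaking lemma: 2 * 5 = 10.
A tree on 5 vertices has 4 edges. This graph has 5 edges (1 extra). Not a tree.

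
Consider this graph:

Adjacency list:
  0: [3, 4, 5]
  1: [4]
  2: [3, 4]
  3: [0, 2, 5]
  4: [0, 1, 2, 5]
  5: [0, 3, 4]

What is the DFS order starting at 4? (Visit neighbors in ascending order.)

DFS from vertex 4 (neighbors processed in ascending order):
Visit order: 4, 0, 3, 2, 5, 1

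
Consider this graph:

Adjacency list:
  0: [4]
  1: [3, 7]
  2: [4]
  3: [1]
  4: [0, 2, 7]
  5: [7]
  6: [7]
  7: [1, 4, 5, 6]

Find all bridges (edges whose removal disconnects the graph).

A bridge is an edge whose removal increases the number of connected components.
Bridges found: (0,4), (1,3), (1,7), (2,4), (4,7), (5,7), (6,7)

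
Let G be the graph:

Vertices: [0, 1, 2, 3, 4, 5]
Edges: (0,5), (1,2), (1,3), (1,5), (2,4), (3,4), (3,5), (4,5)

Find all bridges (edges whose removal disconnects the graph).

A bridge is an edge whose removal increases the number of connected components.
Bridges found: (0,5)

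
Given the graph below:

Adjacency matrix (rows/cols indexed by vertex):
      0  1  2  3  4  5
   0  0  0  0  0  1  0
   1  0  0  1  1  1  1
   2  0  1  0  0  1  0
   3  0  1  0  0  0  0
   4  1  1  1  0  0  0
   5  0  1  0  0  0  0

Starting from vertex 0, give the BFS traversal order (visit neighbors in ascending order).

BFS from vertex 0 (neighbors processed in ascending order):
Visit order: 0, 4, 1, 2, 3, 5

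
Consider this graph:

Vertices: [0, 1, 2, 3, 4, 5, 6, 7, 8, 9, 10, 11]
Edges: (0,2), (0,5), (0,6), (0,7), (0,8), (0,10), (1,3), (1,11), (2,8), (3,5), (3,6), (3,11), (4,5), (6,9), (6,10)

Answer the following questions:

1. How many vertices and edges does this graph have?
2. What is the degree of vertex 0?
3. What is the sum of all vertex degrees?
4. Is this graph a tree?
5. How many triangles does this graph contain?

Count: 12 vertices, 15 edges.
Vertex 0 has neighbors [2, 5, 6, 7, 8, 10], degree = 6.
Handshaking lemma: 2 * 15 = 30.
A tree on 12 vertices has 11 edges. This graph has 15 edges (4 extra). Not a tree.
Number of triangles = 3.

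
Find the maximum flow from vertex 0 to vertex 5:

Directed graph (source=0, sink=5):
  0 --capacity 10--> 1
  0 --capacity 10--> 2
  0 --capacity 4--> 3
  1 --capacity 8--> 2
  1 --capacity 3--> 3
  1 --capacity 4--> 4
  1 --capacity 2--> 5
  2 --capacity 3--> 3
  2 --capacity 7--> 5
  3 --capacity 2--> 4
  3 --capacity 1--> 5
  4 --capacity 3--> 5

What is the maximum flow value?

Computing max flow:
  Flow on (0->1): 4/10
  Flow on (0->2): 9/10
  Flow on (1->2): 1/8
  Flow on (1->4): 1/4
  Flow on (1->5): 2/2
  Flow on (2->3): 3/3
  Flow on (2->5): 7/7
  Flow on (3->4): 2/2
  Flow on (3->5): 1/1
  Flow on (4->5): 3/3
Maximum flow = 13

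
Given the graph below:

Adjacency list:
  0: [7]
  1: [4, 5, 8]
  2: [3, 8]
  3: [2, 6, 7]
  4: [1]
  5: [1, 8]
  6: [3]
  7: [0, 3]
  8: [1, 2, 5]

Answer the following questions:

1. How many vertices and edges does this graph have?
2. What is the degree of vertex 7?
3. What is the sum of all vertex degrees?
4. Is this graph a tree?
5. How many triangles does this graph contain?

Count: 9 vertices, 9 edges.
Vertex 7 has neighbors [0, 3], degree = 2.
Handshaking lemma: 2 * 9 = 18.
A tree on 9 vertices has 8 edges. This graph has 9 edges (1 extra). Not a tree.
Number of triangles = 1.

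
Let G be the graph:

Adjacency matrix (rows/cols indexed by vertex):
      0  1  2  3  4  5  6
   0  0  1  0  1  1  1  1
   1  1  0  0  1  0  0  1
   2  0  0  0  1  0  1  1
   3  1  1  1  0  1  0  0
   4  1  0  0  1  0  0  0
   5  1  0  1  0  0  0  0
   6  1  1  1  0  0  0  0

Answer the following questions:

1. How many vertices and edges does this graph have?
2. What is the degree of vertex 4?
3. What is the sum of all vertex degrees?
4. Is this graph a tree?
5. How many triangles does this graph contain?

Count: 7 vertices, 11 edges.
Vertex 4 has neighbors [0, 3], degree = 2.
Handshaking lemma: 2 * 11 = 22.
A tree on 7 vertices has 6 edges. This graph has 11 edges (5 extra). Not a tree.
Number of triangles = 3.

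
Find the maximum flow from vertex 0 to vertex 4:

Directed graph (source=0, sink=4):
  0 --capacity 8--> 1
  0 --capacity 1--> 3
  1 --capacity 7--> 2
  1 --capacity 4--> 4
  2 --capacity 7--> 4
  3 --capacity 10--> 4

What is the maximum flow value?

Computing max flow:
  Flow on (0->1): 8/8
  Flow on (0->3): 1/1
  Flow on (1->2): 4/7
  Flow on (1->4): 4/4
  Flow on (2->4): 4/7
  Flow on (3->4): 1/10
Maximum flow = 9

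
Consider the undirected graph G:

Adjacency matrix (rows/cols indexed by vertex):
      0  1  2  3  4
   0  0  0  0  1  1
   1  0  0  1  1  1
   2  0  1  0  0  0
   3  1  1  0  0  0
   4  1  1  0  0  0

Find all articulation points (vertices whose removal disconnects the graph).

An articulation point is a vertex whose removal disconnects the graph.
Articulation points: [1]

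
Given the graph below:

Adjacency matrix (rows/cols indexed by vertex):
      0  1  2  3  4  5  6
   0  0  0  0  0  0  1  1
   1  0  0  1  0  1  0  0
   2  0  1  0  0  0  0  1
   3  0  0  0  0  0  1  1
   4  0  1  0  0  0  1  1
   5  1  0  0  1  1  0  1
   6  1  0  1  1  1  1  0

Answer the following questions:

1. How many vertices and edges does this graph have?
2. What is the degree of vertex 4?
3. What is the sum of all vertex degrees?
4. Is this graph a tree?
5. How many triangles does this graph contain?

Count: 7 vertices, 10 edges.
Vertex 4 has neighbors [1, 5, 6], degree = 3.
Handshaking lemma: 2 * 10 = 20.
A tree on 7 vertices has 6 edges. This graph has 10 edges (4 extra). Not a tree.
Number of triangles = 3.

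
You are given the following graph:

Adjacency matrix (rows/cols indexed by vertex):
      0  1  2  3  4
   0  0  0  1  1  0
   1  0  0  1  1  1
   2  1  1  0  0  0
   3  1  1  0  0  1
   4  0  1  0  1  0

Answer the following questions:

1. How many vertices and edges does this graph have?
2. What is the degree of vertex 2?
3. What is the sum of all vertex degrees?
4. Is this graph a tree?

Count: 5 vertices, 6 edges.
Vertex 2 has neighbors [0, 1], degree = 2.
Handshaking lemma: 2 * 6 = 12.
A tree on 5 vertices has 4 edges. This graph has 6 edges (2 extra). Not a tree.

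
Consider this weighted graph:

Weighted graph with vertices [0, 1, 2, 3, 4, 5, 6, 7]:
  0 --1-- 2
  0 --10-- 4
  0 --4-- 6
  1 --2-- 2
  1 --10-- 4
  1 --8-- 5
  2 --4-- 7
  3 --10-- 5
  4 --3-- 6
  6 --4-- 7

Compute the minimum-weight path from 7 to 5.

Using Dijkstra's algorithm from vertex 7:
Shortest path: 7 -> 2 -> 1 -> 5
Total weight: 4 + 2 + 8 = 14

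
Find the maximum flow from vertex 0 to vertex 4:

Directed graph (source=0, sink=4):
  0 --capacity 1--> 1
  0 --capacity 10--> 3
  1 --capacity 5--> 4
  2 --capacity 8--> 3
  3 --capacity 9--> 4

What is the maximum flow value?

Computing max flow:
  Flow on (0->1): 1/1
  Flow on (0->3): 9/10
  Flow on (1->4): 1/5
  Flow on (3->4): 9/9
Maximum flow = 10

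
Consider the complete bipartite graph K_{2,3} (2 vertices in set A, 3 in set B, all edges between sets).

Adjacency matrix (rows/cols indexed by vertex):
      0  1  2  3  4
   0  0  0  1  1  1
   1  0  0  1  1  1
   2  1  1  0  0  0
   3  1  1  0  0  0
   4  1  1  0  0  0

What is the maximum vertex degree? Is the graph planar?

Set-A vertices have degree 3; set-B vertices have degree 2. Maximum degree = max(2,3) = 3.
min(2,3) <= 2, so K_{2,3} avoids a K_{3,3} subdivision and is planar.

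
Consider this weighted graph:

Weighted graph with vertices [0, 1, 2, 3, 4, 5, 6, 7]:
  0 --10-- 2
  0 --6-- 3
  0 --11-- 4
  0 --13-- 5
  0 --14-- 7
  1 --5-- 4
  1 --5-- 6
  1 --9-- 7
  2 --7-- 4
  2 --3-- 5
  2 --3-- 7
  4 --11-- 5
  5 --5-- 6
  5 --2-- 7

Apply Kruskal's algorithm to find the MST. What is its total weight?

Applying Kruskal's algorithm (sort edges by weight, add if no cycle):
  Add (5,7) w=2
  Add (2,7) w=3
  Skip (2,5) w=3 (creates cycle)
  Add (1,6) w=5
  Add (1,4) w=5
  Add (5,6) w=5
  Add (0,3) w=6
  Skip (2,4) w=7 (creates cycle)
  Skip (1,7) w=9 (creates cycle)
  Add (0,2) w=10
  Skip (0,4) w=11 (creates cycle)
  Skip (4,5) w=11 (creates cycle)
  Skip (0,5) w=13 (creates cycle)
  Skip (0,7) w=14 (creates cycle)
MST weight = 36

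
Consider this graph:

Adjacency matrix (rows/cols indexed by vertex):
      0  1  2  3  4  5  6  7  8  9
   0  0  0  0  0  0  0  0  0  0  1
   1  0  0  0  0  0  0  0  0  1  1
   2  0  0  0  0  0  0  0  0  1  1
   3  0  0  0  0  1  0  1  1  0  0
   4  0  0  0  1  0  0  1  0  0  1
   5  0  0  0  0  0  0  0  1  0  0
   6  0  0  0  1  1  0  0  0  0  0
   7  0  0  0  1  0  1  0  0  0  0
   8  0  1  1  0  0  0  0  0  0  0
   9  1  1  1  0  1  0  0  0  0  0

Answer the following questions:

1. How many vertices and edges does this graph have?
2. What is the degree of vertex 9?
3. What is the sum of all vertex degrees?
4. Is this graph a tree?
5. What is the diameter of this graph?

Count: 10 vertices, 11 edges.
Vertex 9 has neighbors [0, 1, 2, 4], degree = 4.
Handshaking lemma: 2 * 11 = 22.
A tree on 10 vertices has 9 edges. This graph has 11 edges (2 extra). Not a tree.
Diameter (longest shortest path) = 6.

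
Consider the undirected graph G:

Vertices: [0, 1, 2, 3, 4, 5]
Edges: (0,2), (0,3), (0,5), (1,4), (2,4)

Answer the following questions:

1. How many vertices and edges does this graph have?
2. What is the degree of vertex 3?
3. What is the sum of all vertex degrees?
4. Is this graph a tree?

Count: 6 vertices, 5 edges.
Vertex 3 has neighbors [0], degree = 1.
Handshaking lemma: 2 * 5 = 10.
A graph is a tree iff it is connected and has exactly n-1 edges. This graph is connected (all 6 vertices in one component) and has 6-1 = 5 edges. It is a tree.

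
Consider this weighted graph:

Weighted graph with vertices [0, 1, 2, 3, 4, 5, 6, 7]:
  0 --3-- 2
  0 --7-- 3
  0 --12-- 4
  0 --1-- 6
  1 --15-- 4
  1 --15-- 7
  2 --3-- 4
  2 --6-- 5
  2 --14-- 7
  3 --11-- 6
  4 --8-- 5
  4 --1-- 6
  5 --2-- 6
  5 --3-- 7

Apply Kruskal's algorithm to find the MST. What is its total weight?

Applying Kruskal's algorithm (sort edges by weight, add if no cycle):
  Add (0,6) w=1
  Add (4,6) w=1
  Add (5,6) w=2
  Add (0,2) w=3
  Skip (2,4) w=3 (creates cycle)
  Add (5,7) w=3
  Skip (2,5) w=6 (creates cycle)
  Add (0,3) w=7
  Skip (4,5) w=8 (creates cycle)
  Skip (3,6) w=11 (creates cycle)
  Skip (0,4) w=12 (creates cycle)
  Skip (2,7) w=14 (creates cycle)
  Add (1,4) w=15
  Skip (1,7) w=15 (creates cycle)
MST weight = 32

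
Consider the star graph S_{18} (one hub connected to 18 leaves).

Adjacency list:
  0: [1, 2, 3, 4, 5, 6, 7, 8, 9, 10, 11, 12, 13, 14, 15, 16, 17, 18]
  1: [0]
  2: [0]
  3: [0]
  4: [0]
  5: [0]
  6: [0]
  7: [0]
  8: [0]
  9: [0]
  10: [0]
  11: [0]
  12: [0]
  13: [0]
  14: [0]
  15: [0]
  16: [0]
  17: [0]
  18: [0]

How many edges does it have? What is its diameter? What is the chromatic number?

Star graph S_{18}: the hub connects to all 18 leaves.
Edges = 18.
Diameter = 2 (any leaf to hub is 1, leaf to leaf through hub is 2).
Star graphs are bipartite (hub vs leaves), so chromatic number = 2.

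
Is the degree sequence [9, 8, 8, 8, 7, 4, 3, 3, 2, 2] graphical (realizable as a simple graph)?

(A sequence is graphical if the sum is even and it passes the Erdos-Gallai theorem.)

Sum of degrees = 54. Sum is even but fails Erdos-Gallai. The sequence is NOT graphical.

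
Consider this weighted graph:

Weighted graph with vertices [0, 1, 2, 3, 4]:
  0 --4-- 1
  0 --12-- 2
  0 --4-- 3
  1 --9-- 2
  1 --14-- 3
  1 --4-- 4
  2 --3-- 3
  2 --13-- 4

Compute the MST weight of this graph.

Applying Kruskal's algorithm (sort edges by weight, add if no cycle):
  Add (2,3) w=3
  Add (0,3) w=4
  Add (0,1) w=4
  Add (1,4) w=4
  Skip (1,2) w=9 (creates cycle)
  Skip (0,2) w=12 (creates cycle)
  Skip (2,4) w=13 (creates cycle)
  Skip (1,3) w=14 (creates cycle)
MST weight = 15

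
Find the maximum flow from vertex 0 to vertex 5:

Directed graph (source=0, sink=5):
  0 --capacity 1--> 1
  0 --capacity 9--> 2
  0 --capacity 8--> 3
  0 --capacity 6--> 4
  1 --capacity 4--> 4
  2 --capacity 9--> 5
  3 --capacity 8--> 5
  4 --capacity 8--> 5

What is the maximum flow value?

Computing max flow:
  Flow on (0->1): 1/1
  Flow on (0->2): 9/9
  Flow on (0->3): 8/8
  Flow on (0->4): 6/6
  Flow on (1->4): 1/4
  Flow on (2->5): 9/9
  Flow on (3->5): 8/8
  Flow on (4->5): 7/8
Maximum flow = 24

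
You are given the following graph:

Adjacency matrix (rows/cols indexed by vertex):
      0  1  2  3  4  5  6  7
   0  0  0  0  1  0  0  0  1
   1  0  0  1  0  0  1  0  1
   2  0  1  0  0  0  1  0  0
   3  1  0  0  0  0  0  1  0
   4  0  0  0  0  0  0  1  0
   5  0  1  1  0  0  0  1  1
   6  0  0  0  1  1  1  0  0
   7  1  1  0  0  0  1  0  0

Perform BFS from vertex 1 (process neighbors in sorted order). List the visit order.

BFS from vertex 1 (neighbors processed in ascending order):
Visit order: 1, 2, 5, 7, 6, 0, 3, 4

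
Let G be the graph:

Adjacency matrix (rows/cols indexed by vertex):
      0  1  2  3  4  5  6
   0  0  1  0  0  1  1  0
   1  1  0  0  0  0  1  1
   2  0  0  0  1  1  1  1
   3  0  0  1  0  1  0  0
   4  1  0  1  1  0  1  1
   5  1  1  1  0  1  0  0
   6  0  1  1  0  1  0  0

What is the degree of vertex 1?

Vertex 1 has neighbors [0, 5, 6], so deg(1) = 3.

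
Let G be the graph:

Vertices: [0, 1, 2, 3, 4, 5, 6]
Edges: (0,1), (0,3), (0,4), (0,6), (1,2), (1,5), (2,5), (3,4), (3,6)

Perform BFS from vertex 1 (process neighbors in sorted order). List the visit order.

BFS from vertex 1 (neighbors processed in ascending order):
Visit order: 1, 0, 2, 5, 3, 4, 6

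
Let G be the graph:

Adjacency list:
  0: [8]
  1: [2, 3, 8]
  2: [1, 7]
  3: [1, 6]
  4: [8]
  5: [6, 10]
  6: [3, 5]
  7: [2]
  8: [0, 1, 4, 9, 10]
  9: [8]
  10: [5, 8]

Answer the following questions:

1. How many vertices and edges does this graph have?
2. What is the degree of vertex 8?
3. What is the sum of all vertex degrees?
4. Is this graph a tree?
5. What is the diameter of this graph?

Count: 11 vertices, 11 edges.
Vertex 8 has neighbors [0, 1, 4, 9, 10], degree = 5.
Handshaking lemma: 2 * 11 = 22.
A tree on 11 vertices has 10 edges. This graph has 11 edges (1 extra). Not a tree.
Diameter (longest shortest path) = 5.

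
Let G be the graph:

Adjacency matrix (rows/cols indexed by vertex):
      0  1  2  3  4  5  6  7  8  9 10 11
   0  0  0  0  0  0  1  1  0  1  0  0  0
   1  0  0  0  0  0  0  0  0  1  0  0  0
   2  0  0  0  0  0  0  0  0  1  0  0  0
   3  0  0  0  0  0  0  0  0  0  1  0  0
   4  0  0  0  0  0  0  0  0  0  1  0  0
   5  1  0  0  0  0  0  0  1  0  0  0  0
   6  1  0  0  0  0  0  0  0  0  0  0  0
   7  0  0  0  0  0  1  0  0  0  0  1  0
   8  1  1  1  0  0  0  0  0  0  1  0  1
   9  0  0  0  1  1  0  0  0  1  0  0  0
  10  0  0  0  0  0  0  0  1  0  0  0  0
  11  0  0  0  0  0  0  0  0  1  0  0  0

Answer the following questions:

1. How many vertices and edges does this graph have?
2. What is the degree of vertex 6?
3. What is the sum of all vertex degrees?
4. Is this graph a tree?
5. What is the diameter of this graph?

Count: 12 vertices, 11 edges.
Vertex 6 has neighbors [0], degree = 1.
Handshaking lemma: 2 * 11 = 22.
A graph is a tree iff it is connected and has exactly n-1 edges. This graph is connected (all 12 vertices in one component) and has 12-1 = 11 edges. It is a tree.
Diameter (longest shortest path) = 6.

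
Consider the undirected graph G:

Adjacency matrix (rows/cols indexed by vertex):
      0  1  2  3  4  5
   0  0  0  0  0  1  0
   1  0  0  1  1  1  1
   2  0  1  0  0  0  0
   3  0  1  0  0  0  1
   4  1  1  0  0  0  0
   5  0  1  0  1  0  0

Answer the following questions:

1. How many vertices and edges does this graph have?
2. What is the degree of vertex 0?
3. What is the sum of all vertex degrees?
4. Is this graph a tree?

Count: 6 vertices, 6 edges.
Vertex 0 has neighbors [4], degree = 1.
Handshaking lemma: 2 * 6 = 12.
A tree on 6 vertices has 5 edges. This graph has 6 edges (1 extra). Not a tree.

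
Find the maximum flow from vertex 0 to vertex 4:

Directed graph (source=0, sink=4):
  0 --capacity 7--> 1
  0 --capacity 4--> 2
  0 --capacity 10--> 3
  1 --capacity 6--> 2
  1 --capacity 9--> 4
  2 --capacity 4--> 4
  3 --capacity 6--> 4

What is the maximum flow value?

Computing max flow:
  Flow on (0->1): 7/7
  Flow on (0->2): 4/4
  Flow on (0->3): 6/10
  Flow on (1->4): 7/9
  Flow on (2->4): 4/4
  Flow on (3->4): 6/6
Maximum flow = 17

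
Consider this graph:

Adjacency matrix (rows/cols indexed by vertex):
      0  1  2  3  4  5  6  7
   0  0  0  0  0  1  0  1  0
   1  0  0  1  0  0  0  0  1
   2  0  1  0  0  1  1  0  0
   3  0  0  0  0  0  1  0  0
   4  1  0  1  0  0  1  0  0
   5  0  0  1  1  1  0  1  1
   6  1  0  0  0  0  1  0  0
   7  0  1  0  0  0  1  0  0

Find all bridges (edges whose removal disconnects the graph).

A bridge is an edge whose removal increases the number of connected components.
Bridges found: (3,5)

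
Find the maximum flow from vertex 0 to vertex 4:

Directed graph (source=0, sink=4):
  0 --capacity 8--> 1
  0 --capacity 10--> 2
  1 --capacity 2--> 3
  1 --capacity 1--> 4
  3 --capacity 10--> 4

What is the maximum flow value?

Computing max flow:
  Flow on (0->1): 3/8
  Flow on (1->3): 2/2
  Flow on (1->4): 1/1
  Flow on (3->4): 2/10
Maximum flow = 3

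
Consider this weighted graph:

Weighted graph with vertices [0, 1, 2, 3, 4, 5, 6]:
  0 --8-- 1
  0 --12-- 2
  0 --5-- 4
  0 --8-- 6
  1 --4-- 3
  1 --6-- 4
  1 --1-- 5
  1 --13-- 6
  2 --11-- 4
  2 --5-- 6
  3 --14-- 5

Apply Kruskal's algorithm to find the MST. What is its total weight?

Applying Kruskal's algorithm (sort edges by weight, add if no cycle):
  Add (1,5) w=1
  Add (1,3) w=4
  Add (0,4) w=5
  Add (2,6) w=5
  Add (1,4) w=6
  Skip (0,1) w=8 (creates cycle)
  Add (0,6) w=8
  Skip (2,4) w=11 (creates cycle)
  Skip (0,2) w=12 (creates cycle)
  Skip (1,6) w=13 (creates cycle)
  Skip (3,5) w=14 (creates cycle)
MST weight = 29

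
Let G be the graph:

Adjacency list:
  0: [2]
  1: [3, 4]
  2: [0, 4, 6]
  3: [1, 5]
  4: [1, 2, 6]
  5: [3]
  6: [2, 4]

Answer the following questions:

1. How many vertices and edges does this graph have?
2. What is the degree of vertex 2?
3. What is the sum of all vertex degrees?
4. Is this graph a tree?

Count: 7 vertices, 7 edges.
Vertex 2 has neighbors [0, 4, 6], degree = 3.
Handshaking lemma: 2 * 7 = 14.
A tree on 7 vertices has 6 edges. This graph has 7 edges (1 extra). Not a tree.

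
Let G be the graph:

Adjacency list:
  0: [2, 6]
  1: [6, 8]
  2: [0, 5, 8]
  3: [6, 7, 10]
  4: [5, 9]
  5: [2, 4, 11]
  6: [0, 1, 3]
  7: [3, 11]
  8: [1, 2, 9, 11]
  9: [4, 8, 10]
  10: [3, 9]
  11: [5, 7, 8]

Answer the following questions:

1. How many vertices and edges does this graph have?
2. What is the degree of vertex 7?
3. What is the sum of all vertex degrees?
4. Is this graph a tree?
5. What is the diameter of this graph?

Count: 12 vertices, 16 edges.
Vertex 7 has neighbors [3, 11], degree = 2.
Handshaking lemma: 2 * 16 = 32.
A tree on 12 vertices has 11 edges. This graph has 16 edges (5 extra). Not a tree.
Diameter (longest shortest path) = 4.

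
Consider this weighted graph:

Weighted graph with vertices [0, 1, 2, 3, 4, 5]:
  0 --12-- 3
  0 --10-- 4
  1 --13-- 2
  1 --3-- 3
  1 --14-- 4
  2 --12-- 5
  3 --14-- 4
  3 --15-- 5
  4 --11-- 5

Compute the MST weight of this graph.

Applying Kruskal's algorithm (sort edges by weight, add if no cycle):
  Add (1,3) w=3
  Add (0,4) w=10
  Add (4,5) w=11
  Add (0,3) w=12
  Add (2,5) w=12
  Skip (1,2) w=13 (creates cycle)
  Skip (1,4) w=14 (creates cycle)
  Skip (3,4) w=14 (creates cycle)
  Skip (3,5) w=15 (creates cycle)
MST weight = 48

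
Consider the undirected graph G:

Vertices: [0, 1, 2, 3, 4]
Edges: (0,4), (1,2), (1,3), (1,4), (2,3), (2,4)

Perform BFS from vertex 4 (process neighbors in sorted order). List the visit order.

BFS from vertex 4 (neighbors processed in ascending order):
Visit order: 4, 0, 1, 2, 3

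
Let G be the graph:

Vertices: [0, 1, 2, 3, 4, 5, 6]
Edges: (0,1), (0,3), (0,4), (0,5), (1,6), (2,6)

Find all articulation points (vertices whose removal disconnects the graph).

An articulation point is a vertex whose removal disconnects the graph.
Articulation points: [0, 1, 6]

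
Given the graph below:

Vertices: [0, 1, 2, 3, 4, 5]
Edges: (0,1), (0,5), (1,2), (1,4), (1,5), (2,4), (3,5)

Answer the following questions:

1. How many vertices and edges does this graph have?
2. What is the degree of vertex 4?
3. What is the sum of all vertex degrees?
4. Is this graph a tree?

Count: 6 vertices, 7 edges.
Vertex 4 has neighbors [1, 2], degree = 2.
Handshaking lemma: 2 * 7 = 14.
A tree on 6 vertices has 5 edges. This graph has 7 edges (2 extra). Not a tree.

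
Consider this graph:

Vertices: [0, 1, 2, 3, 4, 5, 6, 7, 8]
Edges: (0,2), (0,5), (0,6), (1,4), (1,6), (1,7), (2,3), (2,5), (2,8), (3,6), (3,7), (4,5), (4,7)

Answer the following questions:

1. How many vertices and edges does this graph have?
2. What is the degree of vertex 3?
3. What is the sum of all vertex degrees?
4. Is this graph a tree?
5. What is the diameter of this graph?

Count: 9 vertices, 13 edges.
Vertex 3 has neighbors [2, 6, 7], degree = 3.
Handshaking lemma: 2 * 13 = 26.
A tree on 9 vertices has 8 edges. This graph has 13 edges (5 extra). Not a tree.
Diameter (longest shortest path) = 4.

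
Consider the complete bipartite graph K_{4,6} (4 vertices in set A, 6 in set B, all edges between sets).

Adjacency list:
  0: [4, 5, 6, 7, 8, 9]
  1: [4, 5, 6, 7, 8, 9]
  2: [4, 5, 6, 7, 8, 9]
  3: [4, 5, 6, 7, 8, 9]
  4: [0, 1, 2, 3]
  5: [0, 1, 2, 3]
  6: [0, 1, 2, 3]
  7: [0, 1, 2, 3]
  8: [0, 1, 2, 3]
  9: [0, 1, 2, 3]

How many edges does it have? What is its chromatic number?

K_{4,6} has 4 * 6 = 24 edges.
Bipartite graphs have chromatic number 2 (color each partition differently).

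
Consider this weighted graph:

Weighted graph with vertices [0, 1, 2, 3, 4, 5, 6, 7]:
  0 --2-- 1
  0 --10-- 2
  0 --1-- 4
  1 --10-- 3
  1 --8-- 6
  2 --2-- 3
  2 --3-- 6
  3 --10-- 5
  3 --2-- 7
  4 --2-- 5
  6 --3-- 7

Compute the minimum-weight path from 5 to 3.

Using Dijkstra's algorithm from vertex 5:
Shortest path: 5 -> 3
Total weight: 10 = 10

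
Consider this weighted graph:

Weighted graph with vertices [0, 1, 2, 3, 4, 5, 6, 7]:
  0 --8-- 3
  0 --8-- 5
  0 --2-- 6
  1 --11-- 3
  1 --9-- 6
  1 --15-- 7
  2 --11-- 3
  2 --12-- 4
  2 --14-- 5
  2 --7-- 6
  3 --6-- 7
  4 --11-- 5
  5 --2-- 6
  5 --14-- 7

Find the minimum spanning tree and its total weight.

Applying Kruskal's algorithm (sort edges by weight, add if no cycle):
  Add (0,6) w=2
  Add (5,6) w=2
  Add (3,7) w=6
  Add (2,6) w=7
  Skip (0,5) w=8 (creates cycle)
  Add (0,3) w=8
  Add (1,6) w=9
  Skip (1,3) w=11 (creates cycle)
  Skip (2,3) w=11 (creates cycle)
  Add (4,5) w=11
  Skip (2,4) w=12 (creates cycle)
  Skip (2,5) w=14 (creates cycle)
  Skip (5,7) w=14 (creates cycle)
  Skip (1,7) w=15 (creates cycle)
MST weight = 45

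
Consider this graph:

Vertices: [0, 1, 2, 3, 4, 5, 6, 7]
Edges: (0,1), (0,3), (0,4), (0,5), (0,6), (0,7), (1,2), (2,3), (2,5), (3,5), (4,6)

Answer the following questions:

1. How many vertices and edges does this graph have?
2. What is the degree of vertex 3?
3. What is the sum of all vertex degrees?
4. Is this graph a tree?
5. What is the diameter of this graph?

Count: 8 vertices, 11 edges.
Vertex 3 has neighbors [0, 2, 5], degree = 3.
Handshaking lemma: 2 * 11 = 22.
A tree on 8 vertices has 7 edges. This graph has 11 edges (4 extra). Not a tree.
Diameter (longest shortest path) = 3.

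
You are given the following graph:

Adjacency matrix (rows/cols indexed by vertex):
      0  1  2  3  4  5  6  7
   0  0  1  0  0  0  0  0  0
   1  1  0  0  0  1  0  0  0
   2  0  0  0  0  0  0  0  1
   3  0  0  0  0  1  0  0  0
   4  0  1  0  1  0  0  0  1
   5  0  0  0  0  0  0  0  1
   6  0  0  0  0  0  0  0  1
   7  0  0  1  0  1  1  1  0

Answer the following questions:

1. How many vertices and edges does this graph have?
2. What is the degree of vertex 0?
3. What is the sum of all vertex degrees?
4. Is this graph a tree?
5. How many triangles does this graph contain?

Count: 8 vertices, 7 edges.
Vertex 0 has neighbors [1], degree = 1.
Handshaking lemma: 2 * 7 = 14.
A graph is a tree iff it is connected and has exactly n-1 edges. This graph is connected (all 8 vertices in one component) and has 8-1 = 7 edges. It is a tree.
Number of triangles = 0.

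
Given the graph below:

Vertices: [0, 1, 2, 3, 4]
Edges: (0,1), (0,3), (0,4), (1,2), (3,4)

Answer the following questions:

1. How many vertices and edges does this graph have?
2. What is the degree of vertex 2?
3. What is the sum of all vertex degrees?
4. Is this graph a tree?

Count: 5 vertices, 5 edges.
Vertex 2 has neighbors [1], degree = 1.
Handshaking lemma: 2 * 5 = 10.
A tree on 5 vertices has 4 edges. This graph has 5 edges (1 extra). Not a tree.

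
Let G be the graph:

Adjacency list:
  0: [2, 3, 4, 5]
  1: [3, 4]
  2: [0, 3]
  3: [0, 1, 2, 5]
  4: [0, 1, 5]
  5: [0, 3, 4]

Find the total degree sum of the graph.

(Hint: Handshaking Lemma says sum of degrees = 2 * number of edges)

Count edges: 9 edges.
By Handshaking Lemma: sum of degrees = 2 * 9 = 18.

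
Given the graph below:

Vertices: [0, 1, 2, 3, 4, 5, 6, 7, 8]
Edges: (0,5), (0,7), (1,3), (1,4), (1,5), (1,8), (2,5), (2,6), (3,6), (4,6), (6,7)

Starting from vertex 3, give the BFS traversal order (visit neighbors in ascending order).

BFS from vertex 3 (neighbors processed in ascending order):
Visit order: 3, 1, 6, 4, 5, 8, 2, 7, 0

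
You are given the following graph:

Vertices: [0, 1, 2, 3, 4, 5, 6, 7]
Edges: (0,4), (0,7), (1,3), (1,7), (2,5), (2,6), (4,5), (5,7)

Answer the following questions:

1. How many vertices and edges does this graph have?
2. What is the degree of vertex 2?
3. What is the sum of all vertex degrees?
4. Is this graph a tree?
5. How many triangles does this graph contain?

Count: 8 vertices, 8 edges.
Vertex 2 has neighbors [5, 6], degree = 2.
Handshaking lemma: 2 * 8 = 16.
A tree on 8 vertices has 7 edges. This graph has 8 edges (1 extra). Not a tree.
Number of triangles = 0.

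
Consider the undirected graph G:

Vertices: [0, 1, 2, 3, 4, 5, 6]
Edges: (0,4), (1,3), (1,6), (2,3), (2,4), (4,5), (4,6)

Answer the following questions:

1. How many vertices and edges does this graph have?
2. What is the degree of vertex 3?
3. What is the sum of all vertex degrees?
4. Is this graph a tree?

Count: 7 vertices, 7 edges.
Vertex 3 has neighbors [1, 2], degree = 2.
Handshaking lemma: 2 * 7 = 14.
A tree on 7 vertices has 6 edges. This graph has 7 edges (1 extra). Not a tree.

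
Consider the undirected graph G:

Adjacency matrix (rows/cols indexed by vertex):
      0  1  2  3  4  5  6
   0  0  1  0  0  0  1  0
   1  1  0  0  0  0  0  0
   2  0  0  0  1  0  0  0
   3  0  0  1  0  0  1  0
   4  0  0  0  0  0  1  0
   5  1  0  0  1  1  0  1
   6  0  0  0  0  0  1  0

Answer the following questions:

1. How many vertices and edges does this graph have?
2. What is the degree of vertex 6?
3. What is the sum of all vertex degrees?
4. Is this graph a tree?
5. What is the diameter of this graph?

Count: 7 vertices, 6 edges.
Vertex 6 has neighbors [5], degree = 1.
Handshaking lemma: 2 * 6 = 12.
A graph is a tree iff it is connected and has exactly n-1 edges. This graph is connected (all 7 vertices in one component) and has 7-1 = 6 edges. It is a tree.
Diameter (longest shortest path) = 4.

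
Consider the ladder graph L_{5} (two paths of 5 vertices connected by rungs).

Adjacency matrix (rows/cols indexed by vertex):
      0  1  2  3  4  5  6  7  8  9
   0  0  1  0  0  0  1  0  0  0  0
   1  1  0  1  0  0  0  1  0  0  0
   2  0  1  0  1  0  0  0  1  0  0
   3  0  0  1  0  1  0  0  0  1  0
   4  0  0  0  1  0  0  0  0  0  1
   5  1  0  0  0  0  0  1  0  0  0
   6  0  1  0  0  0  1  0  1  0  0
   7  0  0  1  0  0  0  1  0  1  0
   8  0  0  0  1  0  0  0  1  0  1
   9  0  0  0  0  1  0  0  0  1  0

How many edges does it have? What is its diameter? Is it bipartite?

Ladder graph L_{5}: 5 rungs + 2 * (5-1) path edges = 5 + 8 = 13 edges.
Diameter = 5.
Ladder graphs are bipartite (alternating coloring along each path).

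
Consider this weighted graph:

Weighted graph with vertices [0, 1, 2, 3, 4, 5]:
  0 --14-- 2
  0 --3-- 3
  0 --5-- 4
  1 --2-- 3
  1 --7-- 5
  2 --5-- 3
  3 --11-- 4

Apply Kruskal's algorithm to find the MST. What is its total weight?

Applying Kruskal's algorithm (sort edges by weight, add if no cycle):
  Add (1,3) w=2
  Add (0,3) w=3
  Add (0,4) w=5
  Add (2,3) w=5
  Add (1,5) w=7
  Skip (3,4) w=11 (creates cycle)
  Skip (0,2) w=14 (creates cycle)
MST weight = 22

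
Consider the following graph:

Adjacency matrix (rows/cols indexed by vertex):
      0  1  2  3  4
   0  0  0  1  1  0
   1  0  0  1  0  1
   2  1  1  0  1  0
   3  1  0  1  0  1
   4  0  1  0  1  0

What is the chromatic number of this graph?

The graph has a maximum clique of size 3 (lower bound on chromatic number).
A valid 3-coloring: {0: 2, 1: 1, 2: 0, 3: 1, 4: 0}.
Chromatic number = 3.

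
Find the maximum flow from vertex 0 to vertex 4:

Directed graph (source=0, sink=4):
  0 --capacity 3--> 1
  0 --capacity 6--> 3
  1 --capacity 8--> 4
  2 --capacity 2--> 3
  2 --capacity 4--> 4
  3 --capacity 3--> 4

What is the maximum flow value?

Computing max flow:
  Flow on (0->1): 3/3
  Flow on (0->3): 3/6
  Flow on (1->4): 3/8
  Flow on (3->4): 3/3
Maximum flow = 6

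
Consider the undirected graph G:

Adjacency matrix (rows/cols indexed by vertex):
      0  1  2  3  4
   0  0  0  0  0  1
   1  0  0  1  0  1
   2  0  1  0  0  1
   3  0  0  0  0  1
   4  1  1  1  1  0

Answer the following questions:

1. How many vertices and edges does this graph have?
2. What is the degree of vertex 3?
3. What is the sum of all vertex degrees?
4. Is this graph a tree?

Count: 5 vertices, 5 edges.
Vertex 3 has neighbors [4], degree = 1.
Handshaking lemma: 2 * 5 = 10.
A tree on 5 vertices has 4 edges. This graph has 5 edges (1 extra). Not a tree.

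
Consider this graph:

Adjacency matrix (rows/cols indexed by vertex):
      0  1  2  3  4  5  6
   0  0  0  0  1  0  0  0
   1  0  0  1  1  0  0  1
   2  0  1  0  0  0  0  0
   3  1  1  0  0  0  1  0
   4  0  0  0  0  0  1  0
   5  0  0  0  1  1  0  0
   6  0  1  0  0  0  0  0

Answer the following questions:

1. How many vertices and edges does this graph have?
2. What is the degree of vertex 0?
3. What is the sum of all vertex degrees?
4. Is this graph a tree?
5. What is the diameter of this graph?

Count: 7 vertices, 6 edges.
Vertex 0 has neighbors [3], degree = 1.
Handshaking lemma: 2 * 6 = 12.
A graph is a tree iff it is connected and has exactly n-1 edges. This graph is connected (all 7 vertices in one component) and has 7-1 = 6 edges. It is a tree.
Diameter (longest shortest path) = 4.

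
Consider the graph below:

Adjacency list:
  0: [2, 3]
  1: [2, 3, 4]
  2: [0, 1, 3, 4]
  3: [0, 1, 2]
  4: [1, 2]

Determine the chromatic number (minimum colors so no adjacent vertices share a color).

The graph has a maximum clique of size 3 (lower bound on chromatic number).
A valid 3-coloring: {0: 1, 1: 1, 2: 0, 3: 2, 4: 2}.
Chromatic number = 3.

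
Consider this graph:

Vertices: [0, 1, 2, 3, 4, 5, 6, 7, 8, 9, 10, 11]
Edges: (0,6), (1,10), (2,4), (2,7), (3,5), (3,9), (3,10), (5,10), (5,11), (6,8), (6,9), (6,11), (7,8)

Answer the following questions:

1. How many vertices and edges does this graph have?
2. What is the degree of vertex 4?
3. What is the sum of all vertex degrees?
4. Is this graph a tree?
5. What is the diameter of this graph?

Count: 12 vertices, 13 edges.
Vertex 4 has neighbors [2], degree = 1.
Handshaking lemma: 2 * 13 = 26.
A tree on 12 vertices has 11 edges. This graph has 13 edges (2 extra). Not a tree.
Diameter (longest shortest path) = 8.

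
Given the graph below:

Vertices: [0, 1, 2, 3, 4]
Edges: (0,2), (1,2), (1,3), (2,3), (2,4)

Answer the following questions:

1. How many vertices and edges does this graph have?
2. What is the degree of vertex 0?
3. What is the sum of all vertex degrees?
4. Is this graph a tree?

Count: 5 vertices, 5 edges.
Vertex 0 has neighbors [2], degree = 1.
Handshaking lemma: 2 * 5 = 10.
A tree on 5 vertices has 4 edges. This graph has 5 edges (1 extra). Not a tree.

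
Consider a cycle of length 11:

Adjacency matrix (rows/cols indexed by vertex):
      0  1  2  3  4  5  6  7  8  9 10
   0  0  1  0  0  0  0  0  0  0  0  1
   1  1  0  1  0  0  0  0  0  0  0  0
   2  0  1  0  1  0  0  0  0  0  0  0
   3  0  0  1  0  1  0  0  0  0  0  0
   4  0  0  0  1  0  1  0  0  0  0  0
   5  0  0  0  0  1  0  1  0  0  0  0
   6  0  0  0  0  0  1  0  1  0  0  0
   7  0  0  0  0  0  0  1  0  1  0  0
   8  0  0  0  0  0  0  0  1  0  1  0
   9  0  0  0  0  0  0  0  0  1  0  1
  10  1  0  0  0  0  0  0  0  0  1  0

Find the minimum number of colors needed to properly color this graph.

This is an odd cycle (C_11). Odd cycles are not bipartite (any 2-coloring forces two adjacent vertices to match), and 3 colors suffice.
Chromatic number = 3.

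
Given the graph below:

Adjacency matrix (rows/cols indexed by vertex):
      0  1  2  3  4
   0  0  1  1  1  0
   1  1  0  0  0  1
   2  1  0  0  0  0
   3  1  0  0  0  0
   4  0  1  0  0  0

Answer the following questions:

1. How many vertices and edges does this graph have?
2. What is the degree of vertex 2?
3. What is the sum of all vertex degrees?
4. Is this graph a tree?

Count: 5 vertices, 4 edges.
Vertex 2 has neighbors [0], degree = 1.
Handshaking lemma: 2 * 4 = 8.
A graph is a tree iff it is connected and has exactly n-1 edges. This graph is connected (all 5 vertices in one component) and has 5-1 = 4 edges. It is a tree.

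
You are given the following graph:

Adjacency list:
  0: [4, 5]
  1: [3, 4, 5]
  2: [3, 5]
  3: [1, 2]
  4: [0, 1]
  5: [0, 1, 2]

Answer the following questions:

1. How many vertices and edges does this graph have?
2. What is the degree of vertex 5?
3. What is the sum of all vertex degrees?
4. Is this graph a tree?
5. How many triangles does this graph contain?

Count: 6 vertices, 7 edges.
Vertex 5 has neighbors [0, 1, 2], degree = 3.
Handshaking lemma: 2 * 7 = 14.
A tree on 6 vertices has 5 edges. This graph has 7 edges (2 extra). Not a tree.
Number of triangles = 0.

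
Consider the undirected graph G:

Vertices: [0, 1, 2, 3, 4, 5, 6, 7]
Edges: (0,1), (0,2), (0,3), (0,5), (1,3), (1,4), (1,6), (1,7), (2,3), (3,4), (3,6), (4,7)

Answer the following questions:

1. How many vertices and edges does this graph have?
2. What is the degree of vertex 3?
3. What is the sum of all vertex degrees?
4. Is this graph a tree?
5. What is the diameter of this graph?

Count: 8 vertices, 12 edges.
Vertex 3 has neighbors [0, 1, 2, 4, 6], degree = 5.
Handshaking lemma: 2 * 12 = 24.
A tree on 8 vertices has 7 edges. This graph has 12 edges (5 extra). Not a tree.
Diameter (longest shortest path) = 3.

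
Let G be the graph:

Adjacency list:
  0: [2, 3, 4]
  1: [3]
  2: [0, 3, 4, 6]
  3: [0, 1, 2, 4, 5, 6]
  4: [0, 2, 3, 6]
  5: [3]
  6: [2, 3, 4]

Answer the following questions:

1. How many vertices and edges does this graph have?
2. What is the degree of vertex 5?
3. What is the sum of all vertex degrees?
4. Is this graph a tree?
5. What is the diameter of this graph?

Count: 7 vertices, 11 edges.
Vertex 5 has neighbors [3], degree = 1.
Handshaking lemma: 2 * 11 = 22.
A tree on 7 vertices has 6 edges. This graph has 11 edges (5 extra). Not a tree.
Diameter (longest shortest path) = 2.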